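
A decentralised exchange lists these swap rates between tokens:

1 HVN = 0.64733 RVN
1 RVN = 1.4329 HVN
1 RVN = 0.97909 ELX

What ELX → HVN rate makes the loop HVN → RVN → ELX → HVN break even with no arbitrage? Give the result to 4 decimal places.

Known legs of the cycle: 0.64733 × 0.97909 = 0.6337943297
For no arbitrage the full-cycle product must be 1, so the missing rate is 1 / 0.6337943297 ≈ 1.577799.

1.5778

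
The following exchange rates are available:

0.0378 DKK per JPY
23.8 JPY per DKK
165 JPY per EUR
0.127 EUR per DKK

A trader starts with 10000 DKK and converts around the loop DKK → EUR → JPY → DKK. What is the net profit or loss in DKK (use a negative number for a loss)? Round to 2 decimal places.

10000 DKK × 0.127 = 1270 EUR
1270 EUR × 165 = 209550 JPY
209550 JPY × 0.0378 = 7920.99 DKK
Net change: 7920.99 − 10000 = -2079.01 DKK

-2079.01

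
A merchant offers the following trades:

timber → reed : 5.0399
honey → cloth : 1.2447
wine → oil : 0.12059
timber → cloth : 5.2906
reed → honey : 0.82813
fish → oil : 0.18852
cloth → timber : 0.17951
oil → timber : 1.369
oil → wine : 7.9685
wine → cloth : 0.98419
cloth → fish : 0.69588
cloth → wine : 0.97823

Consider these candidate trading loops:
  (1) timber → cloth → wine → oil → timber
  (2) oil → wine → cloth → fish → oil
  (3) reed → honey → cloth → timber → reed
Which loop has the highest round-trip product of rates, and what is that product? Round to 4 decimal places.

1.0288

(1) 5.2906 × 0.97823 × 0.12059 × 1.369 = 0.85440
(2) 7.9685 × 0.98419 × 0.69588 × 0.18852 = 1.02884
(3) 0.82813 × 1.2447 × 0.17951 × 5.0399 = 0.93255
Highest is cycle (2) at 1.0288 (>1, arbitrage).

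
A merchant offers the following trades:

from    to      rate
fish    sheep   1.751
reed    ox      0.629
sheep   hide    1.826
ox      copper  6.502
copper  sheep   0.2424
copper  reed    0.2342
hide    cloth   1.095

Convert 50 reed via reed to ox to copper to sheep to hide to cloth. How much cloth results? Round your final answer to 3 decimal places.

50 reed × 0.629 = 31.45 ox
31.45 ox × 6.502 = 204.4879 copper
204.4879 copper × 0.2424 = 49.56786696 sheep
49.56786696 sheep × 1.826 = 90.51092506896 hide
90.51092506896 hide × 1.095 = 99.1094629505112 cloth

99.109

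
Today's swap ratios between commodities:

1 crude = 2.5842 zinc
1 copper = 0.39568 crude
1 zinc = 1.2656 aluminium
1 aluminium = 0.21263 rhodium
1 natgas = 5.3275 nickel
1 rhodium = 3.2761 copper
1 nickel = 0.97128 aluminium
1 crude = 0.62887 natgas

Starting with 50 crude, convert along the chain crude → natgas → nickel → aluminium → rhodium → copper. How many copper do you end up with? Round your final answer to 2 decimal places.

50 crude × 0.62887 = 31.4435 natgas
31.4435 natgas × 5.3275 = 167.51524625 nickel
167.51524625 nickel × 0.97128 = 162.7042083777 aluminium
162.7042083777 aluminium × 0.21263 = 34.595795827350351 rhodium
34.595795827350351 rhodium × 3.2761 = 113.3392867099824849111 copper

113.34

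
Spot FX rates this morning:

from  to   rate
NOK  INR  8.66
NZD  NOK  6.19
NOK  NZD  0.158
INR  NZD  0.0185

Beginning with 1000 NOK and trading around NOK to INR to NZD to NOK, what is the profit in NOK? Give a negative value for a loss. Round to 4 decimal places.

-8.3001

1000 NOK × 8.66 = 8660 INR
8660 INR × 0.0185 = 160.21 NZD
160.21 NZD × 6.19 = 991.6999 NOK
Net change: 991.6999 − 1000 = -8.3001 NOK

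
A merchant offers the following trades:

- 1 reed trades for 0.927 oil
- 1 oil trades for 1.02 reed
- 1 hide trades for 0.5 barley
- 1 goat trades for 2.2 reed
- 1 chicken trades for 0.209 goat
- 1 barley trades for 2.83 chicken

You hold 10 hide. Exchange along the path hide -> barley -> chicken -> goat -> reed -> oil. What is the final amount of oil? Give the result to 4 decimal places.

10 hide × 0.5 = 5 barley
5 barley × 2.83 = 14.15 chicken
14.15 chicken × 0.209 = 2.95735 goat
2.95735 goat × 2.2 = 6.50617 reed
6.50617 reed × 0.927 = 6.03121959 oil

6.0312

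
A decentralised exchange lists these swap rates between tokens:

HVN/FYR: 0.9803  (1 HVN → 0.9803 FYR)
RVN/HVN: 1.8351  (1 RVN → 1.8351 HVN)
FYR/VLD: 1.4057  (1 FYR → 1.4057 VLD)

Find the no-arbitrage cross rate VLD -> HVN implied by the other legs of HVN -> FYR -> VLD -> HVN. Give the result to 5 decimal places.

Known legs of the cycle: 0.9803 × 1.4057 = 1.37800771
For no arbitrage the full-cycle product must be 1, so the missing rate is 1 / 1.37800771 ≈ 0.7256853.

0.72569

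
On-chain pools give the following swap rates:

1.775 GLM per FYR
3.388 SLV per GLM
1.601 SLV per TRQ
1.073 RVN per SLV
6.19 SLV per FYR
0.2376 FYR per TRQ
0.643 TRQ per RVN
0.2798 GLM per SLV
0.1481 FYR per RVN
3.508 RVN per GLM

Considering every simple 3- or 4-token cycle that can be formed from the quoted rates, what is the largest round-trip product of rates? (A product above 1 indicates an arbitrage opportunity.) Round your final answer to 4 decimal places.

1.1046

RVN→TRQ→SLV→RVN: 0.643 × 1.601 × 1.073 = 1.10459
RVN→TRQ→FYR→SLV→RVN: 0.643 × 0.2376 × 6.19 × 1.073 = 1.01472
RVN→TRQ→SLV→GLM→RVN: 0.643 × 1.601 × 0.2798 × 3.508 = 1.01044
RVN→FYR→SLV→RVN: 0.1481 × 6.19 × 1.073 = 0.98366
RVN→FYR→GLM→SLV→RVN: 0.1481 × 1.775 × 3.388 × 1.073 = 0.95564
RVN→TRQ→FYR→GLM→RVN: 0.643 × 0.2376 × 1.775 × 3.508 = 0.95130
RVN→FYR→GLM→RVN: 0.1481 × 1.775 × 3.508 = 0.92217
RVN→FYR→SLV→GLM→RVN: 0.1481 × 6.19 × 0.2798 × 3.508 = 0.89981
Maximum is RVN→TRQ→SLV→RVN at 1.1046; arbitrage exists.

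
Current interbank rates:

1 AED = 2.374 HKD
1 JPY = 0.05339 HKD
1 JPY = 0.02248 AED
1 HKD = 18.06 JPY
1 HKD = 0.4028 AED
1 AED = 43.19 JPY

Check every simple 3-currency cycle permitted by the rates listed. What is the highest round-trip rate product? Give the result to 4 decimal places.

0.9638

HKD→JPY→AED→HKD: 18.06 × 0.02248 × 2.374 = 0.96382
HKD→AED→JPY→HKD: 0.4028 × 43.19 × 0.05339 = 0.92882
Maximum is HKD→JPY→AED→HKD at 0.9638; no arbitrage — every cycle loses value.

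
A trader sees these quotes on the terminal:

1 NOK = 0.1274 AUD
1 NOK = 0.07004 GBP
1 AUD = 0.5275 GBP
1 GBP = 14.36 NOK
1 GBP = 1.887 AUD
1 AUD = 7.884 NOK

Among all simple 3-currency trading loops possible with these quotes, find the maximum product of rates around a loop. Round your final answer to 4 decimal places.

1.0420

NOK→GBP→AUD→NOK: 0.07004 × 1.887 × 7.884 = 1.04199
NOK→AUD→GBP→NOK: 0.1274 × 0.5275 × 14.36 = 0.96504
Maximum is NOK→GBP→AUD→NOK at 1.0420; arbitrage exists.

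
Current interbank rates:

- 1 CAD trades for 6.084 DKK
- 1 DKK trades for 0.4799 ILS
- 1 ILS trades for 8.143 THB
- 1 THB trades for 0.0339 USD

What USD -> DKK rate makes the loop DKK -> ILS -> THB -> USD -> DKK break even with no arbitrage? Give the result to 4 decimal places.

7.5486

Known legs of the cycle: 0.4799 × 8.143 × 0.0339 = 0.13247529123
For no arbitrage the full-cycle product must be 1, so the missing rate is 1 / 0.13247529123 ≈ 7.548577.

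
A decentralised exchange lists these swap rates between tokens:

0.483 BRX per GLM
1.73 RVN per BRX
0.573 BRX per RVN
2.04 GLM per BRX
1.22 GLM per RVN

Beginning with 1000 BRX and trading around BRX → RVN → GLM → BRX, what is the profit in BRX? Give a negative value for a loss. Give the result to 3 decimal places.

1000 BRX × 1.73 = 1730 RVN
1730 RVN × 1.22 = 2110.6 GLM
2110.6 GLM × 0.483 = 1019.4198 BRX
Net change: 1019.4198 − 1000 = 19.4198 BRX

19.420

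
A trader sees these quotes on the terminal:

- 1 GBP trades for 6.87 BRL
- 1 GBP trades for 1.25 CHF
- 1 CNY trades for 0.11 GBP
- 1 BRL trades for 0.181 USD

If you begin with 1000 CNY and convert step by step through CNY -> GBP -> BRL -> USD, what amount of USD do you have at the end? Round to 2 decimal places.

1000 CNY × 0.11 = 110 GBP
110 GBP × 6.87 = 755.7 BRL
755.7 BRL × 0.181 = 136.7817 USD

136.78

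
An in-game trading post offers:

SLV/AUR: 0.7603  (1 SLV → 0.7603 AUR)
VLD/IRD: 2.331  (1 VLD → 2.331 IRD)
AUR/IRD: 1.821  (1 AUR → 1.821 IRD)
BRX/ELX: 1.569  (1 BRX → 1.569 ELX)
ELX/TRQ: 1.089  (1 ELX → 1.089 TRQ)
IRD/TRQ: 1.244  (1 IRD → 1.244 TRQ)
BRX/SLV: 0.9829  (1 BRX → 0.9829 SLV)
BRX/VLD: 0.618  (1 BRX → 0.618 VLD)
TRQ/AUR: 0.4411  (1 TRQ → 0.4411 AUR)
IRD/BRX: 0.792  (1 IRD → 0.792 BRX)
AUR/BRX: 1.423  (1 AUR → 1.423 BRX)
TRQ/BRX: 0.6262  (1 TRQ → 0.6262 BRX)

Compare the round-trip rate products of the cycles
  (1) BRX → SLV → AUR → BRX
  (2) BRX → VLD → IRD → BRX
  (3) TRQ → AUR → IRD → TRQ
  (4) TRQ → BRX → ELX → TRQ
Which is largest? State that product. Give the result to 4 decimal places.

(1) 0.9829 × 0.7603 × 1.423 = 1.06341
(2) 0.618 × 2.331 × 0.792 = 1.14092
(3) 0.4411 × 1.821 × 1.244 = 0.99923
(4) 0.6262 × 1.569 × 1.089 = 1.06995
Highest is cycle (2) at 1.1409 (>1, arbitrage).

1.1409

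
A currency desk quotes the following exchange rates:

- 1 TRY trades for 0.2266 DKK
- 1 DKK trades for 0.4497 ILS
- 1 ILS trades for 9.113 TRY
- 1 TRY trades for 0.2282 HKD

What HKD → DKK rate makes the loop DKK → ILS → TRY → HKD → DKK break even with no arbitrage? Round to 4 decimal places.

1.0693

Known legs of the cycle: 0.4497 × 9.113 × 0.2282 = 0.93519009402
For no arbitrage the full-cycle product must be 1, so the missing rate is 1 / 0.93519009402 ≈ 1.069301.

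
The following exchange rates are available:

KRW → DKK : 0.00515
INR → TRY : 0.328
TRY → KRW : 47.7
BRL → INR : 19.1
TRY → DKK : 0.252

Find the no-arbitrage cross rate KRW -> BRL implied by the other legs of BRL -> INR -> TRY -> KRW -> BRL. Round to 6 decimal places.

Known legs of the cycle: 19.1 × 0.328 × 47.7 = 298.83096
For no arbitrage the full-cycle product must be 1, so the missing rate is 1 / 298.83096 ≈ 0.00334637.

0.003346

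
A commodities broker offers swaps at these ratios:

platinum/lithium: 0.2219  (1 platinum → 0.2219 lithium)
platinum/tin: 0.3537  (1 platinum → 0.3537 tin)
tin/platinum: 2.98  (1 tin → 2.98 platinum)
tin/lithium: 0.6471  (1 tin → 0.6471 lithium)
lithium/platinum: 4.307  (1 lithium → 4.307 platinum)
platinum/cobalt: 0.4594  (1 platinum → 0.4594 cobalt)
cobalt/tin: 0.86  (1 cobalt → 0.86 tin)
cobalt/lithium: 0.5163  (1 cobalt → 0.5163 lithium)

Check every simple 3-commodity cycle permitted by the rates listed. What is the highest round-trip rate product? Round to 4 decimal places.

1.1774

platinum→cobalt→tin→platinum: 0.4594 × 0.86 × 2.98 = 1.17735
platinum→cobalt→lithium→platinum: 0.4594 × 0.5163 × 4.307 = 1.02157
platinum→tin→lithium→platinum: 0.3537 × 0.6471 × 4.307 = 0.98578
Maximum is platinum→cobalt→tin→platinum at 1.1774; arbitrage exists.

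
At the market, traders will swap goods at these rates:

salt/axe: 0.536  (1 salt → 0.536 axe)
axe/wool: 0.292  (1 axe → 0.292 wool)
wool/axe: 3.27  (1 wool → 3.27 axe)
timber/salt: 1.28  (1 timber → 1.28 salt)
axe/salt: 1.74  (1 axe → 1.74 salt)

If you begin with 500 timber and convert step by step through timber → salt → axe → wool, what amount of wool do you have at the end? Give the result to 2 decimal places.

100.17

500 timber × 1.28 = 640 salt
640 salt × 0.536 = 343.04 axe
343.04 axe × 0.292 = 100.16768 wool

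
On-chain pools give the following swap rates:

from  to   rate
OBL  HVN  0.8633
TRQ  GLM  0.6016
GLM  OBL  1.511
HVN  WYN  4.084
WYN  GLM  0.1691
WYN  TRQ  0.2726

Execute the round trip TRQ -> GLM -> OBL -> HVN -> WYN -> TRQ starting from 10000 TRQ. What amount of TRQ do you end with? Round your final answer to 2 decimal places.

10000 TRQ × 0.6016 = 6016 GLM
6016 GLM × 1.511 = 9090.176 OBL
9090.176 OBL × 0.8633 = 7847.5489408 HVN
7847.5489408 HVN × 4.084 = 32049.3898742272 WYN
32049.3898742272 WYN × 0.2726 = 8736.66367971433472 TRQ

8736.66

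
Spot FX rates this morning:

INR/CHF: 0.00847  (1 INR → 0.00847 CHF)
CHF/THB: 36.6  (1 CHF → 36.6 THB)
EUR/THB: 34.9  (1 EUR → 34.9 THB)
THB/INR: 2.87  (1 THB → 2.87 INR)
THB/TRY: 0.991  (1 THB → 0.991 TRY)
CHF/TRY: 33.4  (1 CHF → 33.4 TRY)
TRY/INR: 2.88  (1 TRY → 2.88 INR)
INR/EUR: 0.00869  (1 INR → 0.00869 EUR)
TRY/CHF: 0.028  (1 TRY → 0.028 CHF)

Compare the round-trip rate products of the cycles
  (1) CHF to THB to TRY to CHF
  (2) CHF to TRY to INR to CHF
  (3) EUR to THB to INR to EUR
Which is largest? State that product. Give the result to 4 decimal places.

1.0156

(1) 36.6 × 0.991 × 0.028 = 1.01558
(2) 33.4 × 2.88 × 0.00847 = 0.81475
(3) 34.9 × 2.87 × 0.00869 = 0.87042
Highest is cycle (1) at 1.0156 (>1, arbitrage).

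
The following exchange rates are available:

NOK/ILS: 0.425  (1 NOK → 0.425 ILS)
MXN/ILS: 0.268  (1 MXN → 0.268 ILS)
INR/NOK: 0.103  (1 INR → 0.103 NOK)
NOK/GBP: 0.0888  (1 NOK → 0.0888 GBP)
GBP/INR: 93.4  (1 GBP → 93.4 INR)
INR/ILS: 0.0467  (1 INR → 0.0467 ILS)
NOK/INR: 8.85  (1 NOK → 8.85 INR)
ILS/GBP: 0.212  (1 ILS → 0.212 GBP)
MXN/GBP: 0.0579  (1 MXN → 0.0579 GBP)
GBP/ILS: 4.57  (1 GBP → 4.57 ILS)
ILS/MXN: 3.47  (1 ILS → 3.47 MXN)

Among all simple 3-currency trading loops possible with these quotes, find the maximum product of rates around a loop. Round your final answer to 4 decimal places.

ILS→GBP→INR→ILS: 0.212 × 93.4 × 0.0467 = 0.92470
ILS→MXN→GBP→ILS: 3.47 × 0.0579 × 4.57 = 0.91817
INR→NOK→GBP→INR: 0.103 × 0.0888 × 93.4 = 0.85427
Maximum is ILS→GBP→INR→ILS at 0.9247; no arbitrage — every cycle loses value.

0.9247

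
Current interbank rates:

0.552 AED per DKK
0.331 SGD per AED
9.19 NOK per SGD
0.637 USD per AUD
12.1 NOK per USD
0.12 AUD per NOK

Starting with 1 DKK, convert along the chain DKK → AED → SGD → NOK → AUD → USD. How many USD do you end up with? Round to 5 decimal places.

0.12835

1 DKK × 0.552 = 0.552 AED
0.552 AED × 0.331 = 0.182712 SGD
0.182712 SGD × 9.19 = 1.67912328 NOK
1.67912328 NOK × 0.12 = 0.2014947936 AUD
0.2014947936 AUD × 0.637 = 0.1283521835232 USD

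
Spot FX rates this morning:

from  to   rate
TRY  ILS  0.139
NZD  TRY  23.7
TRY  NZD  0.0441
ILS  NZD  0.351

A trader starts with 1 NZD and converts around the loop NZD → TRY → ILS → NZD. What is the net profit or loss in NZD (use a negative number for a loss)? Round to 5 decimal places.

1 NZD × 23.7 = 23.7 TRY
23.7 TRY × 0.139 = 3.2943 ILS
3.2943 ILS × 0.351 = 1.1562993 NZD
Net change: 1.1562993 − 1 = 0.1562993 NZD

0.15630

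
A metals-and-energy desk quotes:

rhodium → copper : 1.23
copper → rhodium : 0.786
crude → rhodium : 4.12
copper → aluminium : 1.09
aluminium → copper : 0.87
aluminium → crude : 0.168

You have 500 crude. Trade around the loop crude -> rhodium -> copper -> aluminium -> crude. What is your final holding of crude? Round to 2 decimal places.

500 crude × 4.12 = 2060 rhodium
2060 rhodium × 1.23 = 2533.8 copper
2533.8 copper × 1.09 = 2761.842 aluminium
2761.842 aluminium × 0.168 = 463.989456 crude

463.99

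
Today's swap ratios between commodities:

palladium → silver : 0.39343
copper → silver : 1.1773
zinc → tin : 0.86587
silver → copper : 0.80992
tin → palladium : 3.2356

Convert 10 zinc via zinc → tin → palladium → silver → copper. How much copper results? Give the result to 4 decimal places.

10 zinc × 0.86587 = 8.6587 tin
8.6587 tin × 3.2356 = 28.01608972 palladium
28.01608972 palladium × 0.39343 = 11.0223701785396 silver
11.0223701785396 silver × 0.80992 = 8.927238055002792832 copper

8.9272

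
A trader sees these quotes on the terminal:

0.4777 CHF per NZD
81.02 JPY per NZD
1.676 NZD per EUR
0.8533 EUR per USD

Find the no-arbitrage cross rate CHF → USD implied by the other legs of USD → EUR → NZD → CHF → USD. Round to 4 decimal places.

Known legs of the cycle: 0.8533 × 1.676 × 0.4777 = 0.68317348316
For no arbitrage the full-cycle product must be 1, so the missing rate is 1 / 0.68317348316 ≈ 1.463757.

1.4638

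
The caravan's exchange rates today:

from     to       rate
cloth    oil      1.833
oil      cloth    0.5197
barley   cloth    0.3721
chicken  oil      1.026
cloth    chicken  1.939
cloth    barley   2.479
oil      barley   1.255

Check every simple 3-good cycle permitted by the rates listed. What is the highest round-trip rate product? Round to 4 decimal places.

chicken→oil→cloth→chicken: 1.026 × 0.5197 × 1.939 = 1.03390
barley→cloth→oil→barley: 0.3721 × 1.833 × 1.255 = 0.85598
Maximum is chicken→oil→cloth→chicken at 1.0339; arbitrage exists.

1.0339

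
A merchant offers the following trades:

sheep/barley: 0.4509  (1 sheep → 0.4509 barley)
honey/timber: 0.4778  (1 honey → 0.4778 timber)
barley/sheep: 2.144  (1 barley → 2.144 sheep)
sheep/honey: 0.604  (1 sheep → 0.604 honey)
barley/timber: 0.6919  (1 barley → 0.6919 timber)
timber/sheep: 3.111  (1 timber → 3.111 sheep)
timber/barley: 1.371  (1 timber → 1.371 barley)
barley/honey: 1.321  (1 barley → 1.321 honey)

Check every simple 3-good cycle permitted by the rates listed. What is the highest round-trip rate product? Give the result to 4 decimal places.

0.9706

barley→timber→sheep→barley: 0.6919 × 3.111 × 0.4509 = 0.97056
honey→timber→sheep→honey: 0.4778 × 3.111 × 0.604 = 0.89781
barley→honey→timber→barley: 1.321 × 0.4778 × 1.371 = 0.86534
Maximum is barley→timber→sheep→barley at 0.9706; no arbitrage — every cycle loses value.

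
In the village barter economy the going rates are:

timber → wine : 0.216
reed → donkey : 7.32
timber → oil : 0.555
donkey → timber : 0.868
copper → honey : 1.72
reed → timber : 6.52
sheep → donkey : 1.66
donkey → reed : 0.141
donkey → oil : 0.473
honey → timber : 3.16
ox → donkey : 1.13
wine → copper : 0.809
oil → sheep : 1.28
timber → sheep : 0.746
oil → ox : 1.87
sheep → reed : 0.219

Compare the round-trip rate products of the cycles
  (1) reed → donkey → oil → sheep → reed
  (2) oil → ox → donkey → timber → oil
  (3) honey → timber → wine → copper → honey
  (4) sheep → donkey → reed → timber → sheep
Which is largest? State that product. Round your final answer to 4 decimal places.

(1) 7.32 × 0.473 × 1.28 × 0.219 = 0.97057
(2) 1.87 × 1.13 × 0.868 × 0.555 = 1.01796
(3) 3.16 × 0.216 × 0.809 × 1.72 = 0.94977
(4) 1.66 × 0.141 × 6.52 × 0.746 = 1.13845
Highest is cycle (4) at 1.1384 (>1, arbitrage).

1.1384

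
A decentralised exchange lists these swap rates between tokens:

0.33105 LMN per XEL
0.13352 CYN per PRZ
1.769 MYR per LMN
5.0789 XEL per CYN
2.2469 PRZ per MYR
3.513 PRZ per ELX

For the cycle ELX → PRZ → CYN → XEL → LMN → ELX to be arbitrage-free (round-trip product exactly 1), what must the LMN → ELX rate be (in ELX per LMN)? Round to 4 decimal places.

1.2680

Known legs of the cycle: 3.513 × 0.13352 × 5.0789 × 0.33105 = 0.7886562104875572
For no arbitrage the full-cycle product must be 1, so the missing rate is 1 / 0.7886562104875572 ≈ 1.267980.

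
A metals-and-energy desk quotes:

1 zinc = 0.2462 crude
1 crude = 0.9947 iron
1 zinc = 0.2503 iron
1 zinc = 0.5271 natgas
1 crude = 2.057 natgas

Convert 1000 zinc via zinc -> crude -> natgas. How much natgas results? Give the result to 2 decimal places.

506.43

1000 zinc × 0.2462 = 246.2 crude
246.2 crude × 2.057 = 506.4334 natgas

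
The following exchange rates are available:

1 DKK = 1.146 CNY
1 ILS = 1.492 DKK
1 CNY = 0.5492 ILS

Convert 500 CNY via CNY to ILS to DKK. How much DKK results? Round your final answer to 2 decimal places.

500 CNY × 0.5492 = 274.6 ILS
274.6 ILS × 1.492 = 409.7032 DKK

409.70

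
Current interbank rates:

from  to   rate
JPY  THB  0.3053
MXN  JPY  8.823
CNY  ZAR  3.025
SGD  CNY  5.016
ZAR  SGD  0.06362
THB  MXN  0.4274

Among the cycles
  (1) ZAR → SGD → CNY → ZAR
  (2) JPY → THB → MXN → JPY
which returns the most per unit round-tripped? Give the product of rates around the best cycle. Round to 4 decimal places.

(1) 0.06362 × 5.016 × 3.025 = 0.96533
(2) 0.3053 × 0.4274 × 8.823 = 1.15127
Highest is cycle (2) at 1.1513 (>1, arbitrage).

1.1513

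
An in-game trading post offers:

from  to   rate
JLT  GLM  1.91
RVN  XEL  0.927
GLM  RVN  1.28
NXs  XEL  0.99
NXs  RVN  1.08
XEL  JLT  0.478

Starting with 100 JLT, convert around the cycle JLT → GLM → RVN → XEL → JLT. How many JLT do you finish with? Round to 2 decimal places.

100 JLT × 1.91 = 191 GLM
191 GLM × 1.28 = 244.48 RVN
244.48 RVN × 0.927 = 226.63296 XEL
226.63296 XEL × 0.478 = 108.33055488 JLT

108.33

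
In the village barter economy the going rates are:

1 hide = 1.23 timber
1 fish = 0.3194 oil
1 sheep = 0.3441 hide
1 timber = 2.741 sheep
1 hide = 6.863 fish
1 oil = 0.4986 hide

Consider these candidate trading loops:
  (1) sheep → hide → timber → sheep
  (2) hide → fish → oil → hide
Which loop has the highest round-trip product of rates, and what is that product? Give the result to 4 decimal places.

1.1601

(1) 0.3441 × 1.23 × 2.741 = 1.16011
(2) 6.863 × 0.3194 × 0.4986 = 1.09295
Highest is cycle (1) at 1.1601 (>1, arbitrage).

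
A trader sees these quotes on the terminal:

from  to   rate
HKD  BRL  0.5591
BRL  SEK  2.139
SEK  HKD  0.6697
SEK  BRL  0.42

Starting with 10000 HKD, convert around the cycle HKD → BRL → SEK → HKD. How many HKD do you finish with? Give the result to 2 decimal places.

10000 HKD × 0.5591 = 5591 BRL
5591 BRL × 2.139 = 11959.149 SEK
11959.149 SEK × 0.6697 = 8009.0420853 HKD

8009.04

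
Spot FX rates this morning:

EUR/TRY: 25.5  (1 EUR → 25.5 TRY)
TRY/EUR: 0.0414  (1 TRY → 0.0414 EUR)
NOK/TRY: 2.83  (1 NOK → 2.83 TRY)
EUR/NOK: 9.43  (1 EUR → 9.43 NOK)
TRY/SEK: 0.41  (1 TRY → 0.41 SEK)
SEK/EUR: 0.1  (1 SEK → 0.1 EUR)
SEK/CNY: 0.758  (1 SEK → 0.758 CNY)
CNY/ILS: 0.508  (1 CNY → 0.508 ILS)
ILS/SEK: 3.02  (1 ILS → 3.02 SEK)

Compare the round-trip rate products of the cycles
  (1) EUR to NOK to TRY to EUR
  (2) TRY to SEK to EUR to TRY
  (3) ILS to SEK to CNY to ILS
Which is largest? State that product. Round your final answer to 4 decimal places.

(1) 9.43 × 2.83 × 0.0414 = 1.10484
(2) 0.41 × 0.1 × 25.5 = 1.04550
(3) 3.02 × 0.758 × 0.508 = 1.16289
Highest is cycle (3) at 1.1629 (>1, arbitrage).

1.1629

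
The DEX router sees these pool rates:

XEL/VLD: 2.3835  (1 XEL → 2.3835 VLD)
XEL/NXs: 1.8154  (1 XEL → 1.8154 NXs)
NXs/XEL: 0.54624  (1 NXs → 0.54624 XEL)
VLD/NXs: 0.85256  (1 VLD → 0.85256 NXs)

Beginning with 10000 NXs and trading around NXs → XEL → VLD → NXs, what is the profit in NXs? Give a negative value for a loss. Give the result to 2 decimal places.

10000 NXs × 0.54624 = 5462.4 XEL
5462.4 XEL × 2.3835 = 13019.6304 VLD
13019.6304 VLD × 0.85256 = 11100.016093824 NXs
Net change: 11100.016093824 − 10000 = 1100.016093824 NXs

1100.02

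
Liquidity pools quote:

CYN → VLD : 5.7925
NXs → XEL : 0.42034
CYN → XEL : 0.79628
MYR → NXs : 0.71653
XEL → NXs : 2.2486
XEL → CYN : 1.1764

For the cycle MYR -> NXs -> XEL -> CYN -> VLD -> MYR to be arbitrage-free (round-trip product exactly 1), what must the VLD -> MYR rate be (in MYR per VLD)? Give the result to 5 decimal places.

0.48724

Known legs of the cycle: 0.71653 × 0.42034 × 1.1764 × 5.7925 = 2.0523723567501994
For no arbitrage the full-cycle product must be 1, so the missing rate is 1 / 2.0523723567501994 ≈ 0.4872410.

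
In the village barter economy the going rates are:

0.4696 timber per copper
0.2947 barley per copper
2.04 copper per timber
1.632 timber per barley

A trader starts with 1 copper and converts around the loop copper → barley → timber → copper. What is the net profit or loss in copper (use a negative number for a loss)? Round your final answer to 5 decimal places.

-0.01886

1 copper × 0.2947 = 0.2947 barley
0.2947 barley × 1.632 = 0.4809504 timber
0.4809504 timber × 2.04 = 0.981138816 copper
Net change: 0.981138816 − 1 = -0.018861184 copper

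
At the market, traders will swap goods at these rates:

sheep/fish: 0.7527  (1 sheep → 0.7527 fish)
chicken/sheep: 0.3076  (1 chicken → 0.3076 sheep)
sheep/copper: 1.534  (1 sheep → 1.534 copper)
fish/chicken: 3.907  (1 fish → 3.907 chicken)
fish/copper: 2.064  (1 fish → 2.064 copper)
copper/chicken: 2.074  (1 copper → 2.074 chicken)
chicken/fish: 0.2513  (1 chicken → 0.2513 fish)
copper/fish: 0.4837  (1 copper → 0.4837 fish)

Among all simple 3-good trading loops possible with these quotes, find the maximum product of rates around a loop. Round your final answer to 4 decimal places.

1.0757

fish→copper→chicken→fish: 2.064 × 2.074 × 0.2513 = 1.07575
sheep→copper→chicken→sheep: 1.534 × 2.074 × 0.3076 = 0.97863
sheep→fish→chicken→sheep: 0.7527 × 3.907 × 0.3076 = 0.90459
Maximum is fish→copper→chicken→fish at 1.0757; arbitrage exists.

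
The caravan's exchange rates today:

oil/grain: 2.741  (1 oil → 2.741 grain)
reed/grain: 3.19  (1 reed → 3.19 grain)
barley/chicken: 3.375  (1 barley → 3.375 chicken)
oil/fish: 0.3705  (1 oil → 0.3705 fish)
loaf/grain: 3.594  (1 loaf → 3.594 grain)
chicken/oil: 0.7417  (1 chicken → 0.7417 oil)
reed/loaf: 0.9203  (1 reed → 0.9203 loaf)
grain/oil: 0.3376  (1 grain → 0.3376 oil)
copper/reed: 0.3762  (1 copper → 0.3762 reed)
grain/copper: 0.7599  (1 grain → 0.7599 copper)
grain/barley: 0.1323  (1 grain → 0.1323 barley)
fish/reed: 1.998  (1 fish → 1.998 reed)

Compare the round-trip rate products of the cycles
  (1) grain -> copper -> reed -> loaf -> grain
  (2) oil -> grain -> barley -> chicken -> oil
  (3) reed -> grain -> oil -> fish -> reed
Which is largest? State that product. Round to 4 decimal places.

0.9455

(1) 0.7599 × 0.3762 × 0.9203 × 3.594 = 0.94555
(2) 2.741 × 0.1323 × 3.375 × 0.7417 = 0.90776
(3) 3.19 × 0.3376 × 0.3705 × 1.998 = 0.79722
Highest is cycle (1) at 0.9455 (≤1, no arbitrage).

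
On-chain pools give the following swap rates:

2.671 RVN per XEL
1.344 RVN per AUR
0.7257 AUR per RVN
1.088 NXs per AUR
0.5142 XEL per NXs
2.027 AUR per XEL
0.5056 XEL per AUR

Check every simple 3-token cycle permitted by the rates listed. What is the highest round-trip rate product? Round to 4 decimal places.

1.1340

NXs→XEL→AUR→NXs: 0.5142 × 2.027 × 1.088 = 1.13400
XEL→RVN→AUR→XEL: 2.671 × 0.7257 × 0.5056 = 0.98003
Maximum is NXs→XEL→AUR→NXs at 1.1340; arbitrage exists.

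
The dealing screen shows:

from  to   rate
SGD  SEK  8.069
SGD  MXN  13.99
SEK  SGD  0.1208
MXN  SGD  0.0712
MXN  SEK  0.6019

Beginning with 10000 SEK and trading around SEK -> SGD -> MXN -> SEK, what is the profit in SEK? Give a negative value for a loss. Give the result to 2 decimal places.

172.06

10000 SEK × 0.1208 = 1208 SGD
1208 SGD × 13.99 = 16899.92 MXN
16899.92 MXN × 0.6019 = 10172.061848 SEK
Net change: 10172.061848 − 10000 = 172.061848 SEK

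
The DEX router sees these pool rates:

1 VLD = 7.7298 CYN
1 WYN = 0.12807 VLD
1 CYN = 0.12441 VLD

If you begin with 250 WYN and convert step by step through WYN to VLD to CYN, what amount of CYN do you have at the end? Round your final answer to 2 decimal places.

247.49

250 WYN × 0.12807 = 32.0175 VLD
32.0175 VLD × 7.7298 = 247.4888715 CYN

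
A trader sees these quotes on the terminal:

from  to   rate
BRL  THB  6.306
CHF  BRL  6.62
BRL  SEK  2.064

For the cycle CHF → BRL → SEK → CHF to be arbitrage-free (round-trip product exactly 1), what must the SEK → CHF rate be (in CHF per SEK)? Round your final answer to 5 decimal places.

Known legs of the cycle: 6.62 × 2.064 = 13.66368
For no arbitrage the full-cycle product must be 1, so the missing rate is 1 / 13.66368 ≈ 0.0731867.

0.07319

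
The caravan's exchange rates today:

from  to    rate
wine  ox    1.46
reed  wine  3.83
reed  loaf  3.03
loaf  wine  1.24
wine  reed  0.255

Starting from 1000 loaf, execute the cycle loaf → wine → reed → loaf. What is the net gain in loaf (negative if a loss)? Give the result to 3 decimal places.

1000 loaf × 1.24 = 1240 wine
1240 wine × 0.255 = 316.2 reed
316.2 reed × 3.03 = 958.086 loaf
Net change: 958.086 − 1000 = -41.914 loaf

-41.914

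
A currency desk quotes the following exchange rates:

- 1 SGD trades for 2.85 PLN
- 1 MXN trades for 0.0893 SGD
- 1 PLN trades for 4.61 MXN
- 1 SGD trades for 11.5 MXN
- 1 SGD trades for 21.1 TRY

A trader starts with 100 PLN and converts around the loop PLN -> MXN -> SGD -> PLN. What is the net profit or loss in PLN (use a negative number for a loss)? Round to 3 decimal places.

17.327

100 PLN × 4.61 = 461 MXN
461 MXN × 0.0893 = 41.1673 SGD
41.1673 SGD × 2.85 = 117.326805 PLN
Net change: 117.326805 − 100 = 17.326805 PLN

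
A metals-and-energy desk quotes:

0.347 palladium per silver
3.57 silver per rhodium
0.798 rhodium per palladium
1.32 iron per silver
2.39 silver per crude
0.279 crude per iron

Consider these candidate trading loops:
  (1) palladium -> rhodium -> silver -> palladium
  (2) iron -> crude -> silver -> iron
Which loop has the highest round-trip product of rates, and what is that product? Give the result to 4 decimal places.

(1) 0.798 × 3.57 × 0.347 = 0.98855
(2) 0.279 × 2.39 × 1.32 = 0.88019
Highest is cycle (1) at 0.9886 (≤1, no arbitrage).

0.9886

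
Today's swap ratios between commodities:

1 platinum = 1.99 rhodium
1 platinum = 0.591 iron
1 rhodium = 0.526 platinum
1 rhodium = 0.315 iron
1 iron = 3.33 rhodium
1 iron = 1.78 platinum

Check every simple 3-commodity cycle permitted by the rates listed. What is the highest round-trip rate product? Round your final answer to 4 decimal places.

platinum→rhodium→iron→platinum: 1.99 × 0.315 × 1.78 = 1.11579
platinum→iron→rhodium→platinum: 0.591 × 3.33 × 0.526 = 1.03518
Maximum is platinum→rhodium→iron→platinum at 1.1158; arbitrage exists.

1.1158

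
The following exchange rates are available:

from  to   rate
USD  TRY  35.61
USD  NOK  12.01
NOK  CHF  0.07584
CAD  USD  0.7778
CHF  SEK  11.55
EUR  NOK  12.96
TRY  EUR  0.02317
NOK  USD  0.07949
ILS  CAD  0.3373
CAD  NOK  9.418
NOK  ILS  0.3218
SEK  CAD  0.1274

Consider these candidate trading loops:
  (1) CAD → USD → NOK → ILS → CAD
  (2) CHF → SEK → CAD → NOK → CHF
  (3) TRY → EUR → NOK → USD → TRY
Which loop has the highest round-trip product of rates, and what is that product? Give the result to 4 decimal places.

1.0510

(1) 0.7778 × 12.01 × 0.3218 × 0.3373 = 1.01394
(2) 11.55 × 0.1274 × 9.418 × 0.07584 = 1.05101
(3) 0.02317 × 12.96 × 0.07949 × 35.61 = 0.84999
Highest is cycle (2) at 1.0510 (>1, arbitrage).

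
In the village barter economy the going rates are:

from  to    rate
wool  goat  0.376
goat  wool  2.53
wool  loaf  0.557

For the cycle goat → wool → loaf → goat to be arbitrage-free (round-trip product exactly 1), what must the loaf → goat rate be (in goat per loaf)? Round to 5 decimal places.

0.70962

Known legs of the cycle: 2.53 × 0.557 = 1.40921
For no arbitrage the full-cycle product must be 1, so the missing rate is 1 / 1.40921 ≈ 0.7096174.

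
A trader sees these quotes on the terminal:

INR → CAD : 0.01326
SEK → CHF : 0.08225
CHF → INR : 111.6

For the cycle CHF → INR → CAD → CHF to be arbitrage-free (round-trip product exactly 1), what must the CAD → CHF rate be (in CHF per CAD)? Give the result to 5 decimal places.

Known legs of the cycle: 111.6 × 0.01326 = 1.479816
For no arbitrage the full-cycle product must be 1, so the missing rate is 1 / 1.479816 ≈ 0.6757597.

0.67576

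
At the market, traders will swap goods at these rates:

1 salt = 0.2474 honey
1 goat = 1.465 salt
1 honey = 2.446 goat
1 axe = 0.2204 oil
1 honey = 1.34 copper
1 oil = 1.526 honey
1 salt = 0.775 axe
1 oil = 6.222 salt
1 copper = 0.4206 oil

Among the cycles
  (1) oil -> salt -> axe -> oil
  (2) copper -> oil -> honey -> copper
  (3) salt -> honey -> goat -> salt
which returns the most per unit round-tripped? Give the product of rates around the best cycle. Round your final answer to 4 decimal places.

1.0628

(1) 6.222 × 0.775 × 0.2204 = 1.06278
(2) 0.4206 × 1.526 × 1.34 = 0.86006
(3) 0.2474 × 2.446 × 1.465 = 0.88653
Highest is cycle (1) at 1.0628 (>1, arbitrage).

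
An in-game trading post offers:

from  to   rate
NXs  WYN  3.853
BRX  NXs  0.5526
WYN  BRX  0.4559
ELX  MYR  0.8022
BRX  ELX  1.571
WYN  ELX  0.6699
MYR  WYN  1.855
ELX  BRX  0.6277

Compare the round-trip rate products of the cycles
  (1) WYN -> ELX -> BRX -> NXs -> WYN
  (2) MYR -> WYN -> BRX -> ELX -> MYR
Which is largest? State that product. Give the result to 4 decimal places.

1.0658

(1) 0.6699 × 0.6277 × 0.5526 × 3.853 = 0.89531
(2) 1.855 × 0.4559 × 1.571 × 0.8022 = 1.06579
Highest is cycle (2) at 1.0658 (>1, arbitrage).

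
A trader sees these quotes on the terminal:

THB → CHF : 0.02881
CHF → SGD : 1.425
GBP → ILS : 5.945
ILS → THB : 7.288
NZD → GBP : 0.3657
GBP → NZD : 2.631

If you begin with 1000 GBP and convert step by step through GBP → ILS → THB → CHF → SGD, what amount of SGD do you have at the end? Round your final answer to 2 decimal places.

1778.76

1000 GBP × 5.945 = 5945 ILS
5945 ILS × 7.288 = 43327.16 THB
43327.16 THB × 0.02881 = 1248.2554796 CHF
1248.2554796 CHF × 1.425 = 1778.76405843 SGD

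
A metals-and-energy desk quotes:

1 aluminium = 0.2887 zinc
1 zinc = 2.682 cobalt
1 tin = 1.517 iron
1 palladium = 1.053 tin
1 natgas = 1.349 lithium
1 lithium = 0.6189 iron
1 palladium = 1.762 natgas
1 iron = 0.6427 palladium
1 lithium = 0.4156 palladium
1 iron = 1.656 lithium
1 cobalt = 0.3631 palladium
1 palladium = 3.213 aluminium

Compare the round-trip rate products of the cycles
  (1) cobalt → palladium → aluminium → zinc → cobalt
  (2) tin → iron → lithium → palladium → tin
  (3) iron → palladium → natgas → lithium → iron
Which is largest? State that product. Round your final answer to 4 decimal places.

(1) 0.3631 × 3.213 × 0.2887 × 2.682 = 0.90332
(2) 1.517 × 1.656 × 0.4156 × 1.053 = 1.09939
(3) 0.6427 × 1.762 × 1.349 × 0.6189 = 0.94547
Highest is cycle (2) at 1.0994 (>1, arbitrage).

1.0994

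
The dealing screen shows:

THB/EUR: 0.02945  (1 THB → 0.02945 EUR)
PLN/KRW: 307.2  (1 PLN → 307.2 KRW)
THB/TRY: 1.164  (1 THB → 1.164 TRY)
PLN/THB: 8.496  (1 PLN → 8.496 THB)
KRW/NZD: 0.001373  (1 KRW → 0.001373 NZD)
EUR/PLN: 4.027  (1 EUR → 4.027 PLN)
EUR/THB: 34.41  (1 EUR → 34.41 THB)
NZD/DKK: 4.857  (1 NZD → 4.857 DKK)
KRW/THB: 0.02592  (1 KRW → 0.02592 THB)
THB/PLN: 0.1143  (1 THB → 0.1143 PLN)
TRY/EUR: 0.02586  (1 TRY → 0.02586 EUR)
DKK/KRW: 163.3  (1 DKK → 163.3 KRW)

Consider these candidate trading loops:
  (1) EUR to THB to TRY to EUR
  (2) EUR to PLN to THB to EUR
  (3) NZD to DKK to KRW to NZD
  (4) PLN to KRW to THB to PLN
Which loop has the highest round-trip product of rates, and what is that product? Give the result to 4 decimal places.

1.0890

(1) 34.41 × 1.164 × 0.02586 = 1.03578
(2) 4.027 × 8.496 × 0.02945 = 1.00758
(3) 4.857 × 163.3 × 0.001373 = 1.08899
(4) 307.2 × 0.02592 × 0.1143 = 0.91013
Highest is cycle (3) at 1.0890 (>1, arbitrage).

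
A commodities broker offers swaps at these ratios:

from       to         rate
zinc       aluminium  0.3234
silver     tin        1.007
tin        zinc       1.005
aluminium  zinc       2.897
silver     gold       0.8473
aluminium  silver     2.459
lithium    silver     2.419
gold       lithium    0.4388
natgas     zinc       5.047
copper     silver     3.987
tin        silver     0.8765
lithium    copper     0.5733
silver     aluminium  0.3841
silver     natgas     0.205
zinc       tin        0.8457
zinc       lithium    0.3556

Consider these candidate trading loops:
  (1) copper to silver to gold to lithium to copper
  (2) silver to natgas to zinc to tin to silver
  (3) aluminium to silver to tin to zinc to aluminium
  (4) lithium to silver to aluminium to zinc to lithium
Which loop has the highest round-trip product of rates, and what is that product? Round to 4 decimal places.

0.9572

(1) 3.987 × 0.8473 × 0.4388 × 0.5733 = 0.84983
(2) 0.205 × 5.047 × 0.8457 × 0.8765 = 0.76693
(3) 2.459 × 1.007 × 1.005 × 0.3234 = 0.80481
(4) 2.419 × 0.3841 × 2.897 × 0.3556 = 0.95717
Highest is cycle (4) at 0.9572 (≤1, no arbitrage).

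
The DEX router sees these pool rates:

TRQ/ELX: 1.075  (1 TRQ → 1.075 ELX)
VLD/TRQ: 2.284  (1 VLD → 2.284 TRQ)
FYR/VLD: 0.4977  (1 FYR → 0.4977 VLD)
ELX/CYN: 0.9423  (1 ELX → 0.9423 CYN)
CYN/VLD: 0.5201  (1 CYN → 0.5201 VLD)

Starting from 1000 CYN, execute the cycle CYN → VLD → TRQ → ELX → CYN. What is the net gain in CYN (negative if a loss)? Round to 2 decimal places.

1000 CYN × 0.5201 = 520.1 VLD
520.1 VLD × 2.284 = 1187.9084 TRQ
1187.9084 TRQ × 1.075 = 1277.00153 ELX
1277.00153 ELX × 0.9423 = 1203.318541719 CYN
Net change: 1203.318541719 − 1000 = 203.318541719 CYN

203.32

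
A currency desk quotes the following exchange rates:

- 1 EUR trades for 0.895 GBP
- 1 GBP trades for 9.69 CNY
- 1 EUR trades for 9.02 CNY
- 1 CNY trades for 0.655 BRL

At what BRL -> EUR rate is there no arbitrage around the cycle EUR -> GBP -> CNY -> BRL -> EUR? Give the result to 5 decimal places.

0.17604

Known legs of the cycle: 0.895 × 9.69 × 0.655 = 5.68052025
For no arbitrage the full-cycle product must be 1, so the missing rate is 1 / 5.68052025 ≈ 0.1760402.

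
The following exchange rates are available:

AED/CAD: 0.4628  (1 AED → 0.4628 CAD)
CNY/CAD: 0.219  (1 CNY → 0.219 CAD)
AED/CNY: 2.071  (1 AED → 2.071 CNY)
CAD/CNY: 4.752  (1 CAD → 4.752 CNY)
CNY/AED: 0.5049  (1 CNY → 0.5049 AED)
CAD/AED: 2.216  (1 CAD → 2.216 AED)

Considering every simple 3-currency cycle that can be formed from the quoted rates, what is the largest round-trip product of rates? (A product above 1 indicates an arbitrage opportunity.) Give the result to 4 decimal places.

AED→CAD→CNY→AED: 0.4628 × 4.752 × 0.5049 = 1.11039
AED→CNY→CAD→AED: 2.071 × 0.219 × 2.216 = 1.00506
Maximum is AED→CAD→CNY→AED at 1.1104; arbitrage exists.

1.1104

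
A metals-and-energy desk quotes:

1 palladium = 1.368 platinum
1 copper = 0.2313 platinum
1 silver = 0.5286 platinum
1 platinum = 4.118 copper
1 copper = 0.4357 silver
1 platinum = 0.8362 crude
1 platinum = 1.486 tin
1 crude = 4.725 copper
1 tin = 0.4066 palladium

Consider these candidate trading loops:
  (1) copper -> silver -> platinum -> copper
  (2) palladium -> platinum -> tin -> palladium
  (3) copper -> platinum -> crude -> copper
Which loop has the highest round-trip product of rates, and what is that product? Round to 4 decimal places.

(1) 0.4357 × 0.5286 × 4.118 = 0.94842
(2) 1.368 × 1.486 × 0.4066 = 0.82656
(3) 0.2313 × 0.8362 × 4.725 = 0.91388
Highest is cycle (1) at 0.9484 (≤1, no arbitrage).

0.9484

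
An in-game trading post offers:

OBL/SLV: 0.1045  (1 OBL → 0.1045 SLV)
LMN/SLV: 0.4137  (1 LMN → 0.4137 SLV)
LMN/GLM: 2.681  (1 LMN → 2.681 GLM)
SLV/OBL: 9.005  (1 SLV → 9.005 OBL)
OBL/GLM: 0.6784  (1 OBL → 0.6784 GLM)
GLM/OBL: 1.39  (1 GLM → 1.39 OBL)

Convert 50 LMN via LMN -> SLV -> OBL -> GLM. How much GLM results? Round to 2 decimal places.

50 LMN × 0.4137 = 20.685 SLV
20.685 SLV × 9.005 = 186.268425 OBL
186.268425 OBL × 0.6784 = 126.36449952 GLM

126.36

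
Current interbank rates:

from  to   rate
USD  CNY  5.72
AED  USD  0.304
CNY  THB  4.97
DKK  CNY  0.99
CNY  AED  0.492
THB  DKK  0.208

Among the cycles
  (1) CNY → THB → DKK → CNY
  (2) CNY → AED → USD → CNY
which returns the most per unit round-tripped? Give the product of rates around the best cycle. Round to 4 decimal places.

1.0234

(1) 4.97 × 0.208 × 0.99 = 1.02342
(2) 0.492 × 0.304 × 5.72 = 0.85553
Highest is cycle (1) at 1.0234 (>1, arbitrage).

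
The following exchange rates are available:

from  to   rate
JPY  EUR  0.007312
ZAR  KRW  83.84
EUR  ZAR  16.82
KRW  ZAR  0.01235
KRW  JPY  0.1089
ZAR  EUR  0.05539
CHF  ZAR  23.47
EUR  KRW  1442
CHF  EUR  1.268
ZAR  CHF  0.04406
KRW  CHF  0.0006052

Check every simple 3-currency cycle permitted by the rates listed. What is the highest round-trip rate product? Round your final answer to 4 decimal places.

KRW→CHF→ZAR→KRW: 0.0006052 × 23.47 × 83.84 = 1.19087
KRW→JPY→EUR→KRW: 0.1089 × 0.007312 × 1442 = 1.14823
KRW→CHF→EUR→KRW: 0.0006052 × 1.268 × 1442 = 1.10658
KRW→ZAR→EUR→KRW: 0.01235 × 0.05539 × 1442 = 0.98642
CHF→EUR→ZAR→CHF: 1.268 × 16.82 × 0.04406 = 0.93970
Maximum is KRW→CHF→ZAR→KRW at 1.1909; arbitrage exists.

1.1909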